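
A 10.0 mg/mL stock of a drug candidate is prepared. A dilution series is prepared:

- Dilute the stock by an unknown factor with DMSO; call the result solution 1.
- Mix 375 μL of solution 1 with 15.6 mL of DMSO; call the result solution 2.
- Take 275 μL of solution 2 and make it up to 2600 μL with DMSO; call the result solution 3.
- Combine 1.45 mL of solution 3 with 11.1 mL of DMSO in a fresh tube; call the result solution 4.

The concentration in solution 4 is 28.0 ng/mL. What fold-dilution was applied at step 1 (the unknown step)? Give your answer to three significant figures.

Step 1: unknown factor x
Step 2: 375 μL + 15.6 mL = 15975 μL total → factor 15975/375 = 42.6
Step 3: 275 μL brought to 2600 μL → factor 2600/275 = 9.4545
Step 4: 1.45 mL + 11.1 mL = 12.55 mL total → factor 12.55/1.45 = 8.6552
Product of known-step factors = 3486
Overall factor = 10.0 mg/mL / (28.0 ng/mL) = 3.5714 × 10^5
x = 3.5714 × 10^5 / 3486 = 102

102-fold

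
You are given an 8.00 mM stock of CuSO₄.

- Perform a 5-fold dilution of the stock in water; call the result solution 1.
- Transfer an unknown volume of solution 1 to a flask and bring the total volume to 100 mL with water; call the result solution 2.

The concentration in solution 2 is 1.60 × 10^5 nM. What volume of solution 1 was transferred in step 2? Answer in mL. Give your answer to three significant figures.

10.0 mL

Step 1: 5-fold → factor 5
Step 2: v brought to 100 mL → factor = 100 mL/v
Product of known-step factors = 5
Overall factor = 8.00 mM / (1.60 × 10^5 nM) = 50
Step-2 factor = 50 / 5 = 10
v = 100 mL / 10 = 10.0 mL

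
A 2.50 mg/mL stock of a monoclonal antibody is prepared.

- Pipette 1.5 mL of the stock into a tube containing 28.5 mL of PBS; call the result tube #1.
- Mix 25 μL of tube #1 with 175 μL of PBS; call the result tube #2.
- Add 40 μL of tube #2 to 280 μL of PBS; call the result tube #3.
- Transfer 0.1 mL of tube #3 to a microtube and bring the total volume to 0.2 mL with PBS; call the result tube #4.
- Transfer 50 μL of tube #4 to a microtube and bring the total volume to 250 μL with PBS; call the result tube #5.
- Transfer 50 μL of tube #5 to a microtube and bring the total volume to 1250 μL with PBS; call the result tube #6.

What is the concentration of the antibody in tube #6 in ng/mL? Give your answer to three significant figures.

Step 1: 1.5 mL + 28.5 mL = 30 mL total → factor 30/1.5 = 20
Step 2: 25 μL + 175 μL = 200 μL total → factor 200/25 = 8
Step 3: 40 μL + 280 μL = 320 μL total → factor 320/40 = 8
Step 4: 0.1 mL brought to 0.2 mL → factor 0.2/0.1 = 2
Step 5: 50 μL brought to 250 μL → factor 250/50 = 5
Step 6: 50 μL brought to 1250 μL → factor 1250/50 = 25
Overall dilution factor = 20 × 8 × 8 × 2 × 5 × 25 = 3.2 × 10^5
Final = 2.50 mg/mL / 3.2 × 10^5 = 7.813 × 10^-6 mg/mL = 7.81 ng/mL

7.81 ng/mL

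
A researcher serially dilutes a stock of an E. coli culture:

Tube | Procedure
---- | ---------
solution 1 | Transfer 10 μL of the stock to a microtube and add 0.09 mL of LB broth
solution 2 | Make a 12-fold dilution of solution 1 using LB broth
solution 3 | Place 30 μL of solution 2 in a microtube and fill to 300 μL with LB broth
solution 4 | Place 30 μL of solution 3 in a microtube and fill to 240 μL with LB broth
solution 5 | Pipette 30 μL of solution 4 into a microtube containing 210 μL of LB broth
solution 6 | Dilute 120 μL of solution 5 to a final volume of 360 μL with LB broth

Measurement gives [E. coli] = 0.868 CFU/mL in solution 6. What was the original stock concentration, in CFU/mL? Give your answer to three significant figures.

Step 1: 10 μL + 0.09 mL = 100 μL total → factor 100/10 = 10
Step 2: 12-fold → factor 12
Step 3: 30 μL brought to 300 μL → factor 300/30 = 10
Step 4: 30 μL brought to 240 μL → factor 240/30 = 8
Step 5: 30 μL + 210 μL = 240 μL total → factor 240/30 = 8
Step 6: 120 μL brought to 360 μL → factor 360/120 = 3
Overall dilution factor = 10 × 12 × 10 × 8 × 8 × 3 = 2.304 × 10^5
Stock = 0.868 CFU/mL × 2.304 × 10^5 = 2.00 × 10^5 CFU/mL

2.00 × 10^5 CFU/mL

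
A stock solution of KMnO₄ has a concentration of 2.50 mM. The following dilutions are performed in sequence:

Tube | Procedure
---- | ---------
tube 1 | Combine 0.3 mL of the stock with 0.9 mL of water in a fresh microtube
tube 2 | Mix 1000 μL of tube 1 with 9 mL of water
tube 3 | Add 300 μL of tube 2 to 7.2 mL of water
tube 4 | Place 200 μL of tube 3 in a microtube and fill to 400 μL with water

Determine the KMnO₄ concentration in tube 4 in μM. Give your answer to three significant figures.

1.25 μM

Step 1: 0.3 mL + 0.9 mL = 1.2 mL total → factor 1.2/0.3 = 4
Step 2: 1000 μL + 9 mL = 10000 μL total → factor 10000/1000 = 10
Step 3: 300 μL + 7.2 mL = 7500 μL total → factor 7500/300 = 25
Step 4: 200 μL brought to 400 μL → factor 400/200 = 2
Overall dilution factor = 4 × 10 × 25 × 2 = 2000
Final = 2.50 mM / 2000 = 0.001250 mM = 1.25 μM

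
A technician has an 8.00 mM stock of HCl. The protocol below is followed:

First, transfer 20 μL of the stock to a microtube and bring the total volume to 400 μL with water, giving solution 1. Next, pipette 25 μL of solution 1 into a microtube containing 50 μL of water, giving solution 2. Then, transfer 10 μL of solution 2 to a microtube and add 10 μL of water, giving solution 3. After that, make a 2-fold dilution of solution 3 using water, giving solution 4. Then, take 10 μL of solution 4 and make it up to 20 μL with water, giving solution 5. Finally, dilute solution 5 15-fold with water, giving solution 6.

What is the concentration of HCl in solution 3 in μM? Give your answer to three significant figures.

66.7 μM

Step 1: 20 μL brought to 400 μL → factor 400/20 = 20
Step 2: 25 μL + 50 μL = 75 μL total → factor 75/25 = 3
Step 3: 10 μL + 10 μL = 20 μL total → factor 20/10 = 2
Dilution factor through solution 3 = 20 × 3 × 2 = 120
[solution 3] = 8.00 mM / 120 = 0.06667 mM = 66.7 μM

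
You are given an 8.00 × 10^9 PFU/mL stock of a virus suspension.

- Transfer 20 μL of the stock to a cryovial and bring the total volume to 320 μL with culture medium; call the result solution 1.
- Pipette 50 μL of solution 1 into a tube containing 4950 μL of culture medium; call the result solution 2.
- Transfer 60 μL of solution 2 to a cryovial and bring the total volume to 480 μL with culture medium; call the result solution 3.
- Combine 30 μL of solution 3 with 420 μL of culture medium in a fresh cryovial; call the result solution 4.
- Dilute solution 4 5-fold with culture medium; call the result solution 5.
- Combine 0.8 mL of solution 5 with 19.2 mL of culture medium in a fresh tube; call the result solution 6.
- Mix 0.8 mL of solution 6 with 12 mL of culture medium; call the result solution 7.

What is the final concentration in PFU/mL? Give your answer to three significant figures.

20.8 PFU/mL

Step 1: 20 μL brought to 320 μL → factor 320/20 = 16
Step 2: 50 μL + 4950 μL = 5000 μL total → factor 5000/50 = 100
Step 3: 60 μL brought to 480 μL → factor 480/60 = 8
Step 4: 30 μL + 420 μL = 450 μL total → factor 450/30 = 15
Step 5: 5-fold → factor 5
Step 6: 0.8 mL + 19.2 mL = 20 mL total → factor 20/0.8 = 25
Step 7: 0.8 mL + 12 mL = 12.8 mL total → factor 12.8/0.8 = 16
Overall dilution factor = 16 × 100 × 8 × 15 × 5 × 25 × 16 = 3.84 × 10^8
Final = 8.00 × 10^9 PFU/mL / 3.84 × 10^8 = 20.8 PFU/mL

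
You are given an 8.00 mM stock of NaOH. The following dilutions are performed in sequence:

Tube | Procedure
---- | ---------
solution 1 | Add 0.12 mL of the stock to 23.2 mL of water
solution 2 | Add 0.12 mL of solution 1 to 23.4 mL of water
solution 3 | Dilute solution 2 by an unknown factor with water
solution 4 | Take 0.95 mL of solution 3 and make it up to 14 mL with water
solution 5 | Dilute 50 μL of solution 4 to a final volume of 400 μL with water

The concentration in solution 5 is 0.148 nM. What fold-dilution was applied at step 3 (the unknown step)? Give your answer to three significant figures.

12.0-fold

Step 1: 0.12 mL + 23.2 mL = 23.32 mL total → factor 23.32/0.12 = 194.33
Step 2: 0.12 mL + 23.4 mL = 23.52 mL total → factor 23.52/0.12 = 196
Step 3: unknown factor x
Step 4: 0.95 mL brought to 14 mL → factor 14/0.95 = 14.737
Step 5: 50 μL brought to 400 μL → factor 400/50 = 8
Product of known-step factors = 4.4905 × 10^6
Overall factor = 8.00 mM / (0.148 nM) = 5.4054 × 10^7
x = 5.4054 × 10^7 / 4.4905 × 10^6 = 12.0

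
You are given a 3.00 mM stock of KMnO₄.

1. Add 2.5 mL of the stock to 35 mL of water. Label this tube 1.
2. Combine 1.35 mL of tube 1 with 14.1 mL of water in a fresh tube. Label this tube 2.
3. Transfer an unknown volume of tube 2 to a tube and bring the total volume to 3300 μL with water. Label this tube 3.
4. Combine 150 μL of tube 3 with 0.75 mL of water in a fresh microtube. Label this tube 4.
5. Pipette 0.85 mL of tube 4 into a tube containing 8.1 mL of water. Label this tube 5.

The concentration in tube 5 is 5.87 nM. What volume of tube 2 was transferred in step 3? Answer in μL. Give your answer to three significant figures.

70.0 μL

Step 1: 2.5 mL + 35 mL = 37.5 mL total → factor 37.5/2.5 = 15
Step 2: 1.35 mL + 14.1 mL = 15.45 mL total → factor 15.45/1.35 = 11.444
Step 3: v brought to 3300 μL → factor = 3300 μL/v
Step 4: 150 μL + 0.75 mL = 900 μL total → factor 900/150 = 6
Step 5: 0.85 mL + 8.1 mL = 8.95 mL total → factor 8.95/0.85 = 10.529
Product of known-step factors = 10845
Overall factor = 3.00 mM / (5.87 nM) = 5.1107 × 10^5
Step-3 factor = 5.1107 × 10^5 / 10845 = 47.124
v = 3300 μL / 47.124 = 70.0 μL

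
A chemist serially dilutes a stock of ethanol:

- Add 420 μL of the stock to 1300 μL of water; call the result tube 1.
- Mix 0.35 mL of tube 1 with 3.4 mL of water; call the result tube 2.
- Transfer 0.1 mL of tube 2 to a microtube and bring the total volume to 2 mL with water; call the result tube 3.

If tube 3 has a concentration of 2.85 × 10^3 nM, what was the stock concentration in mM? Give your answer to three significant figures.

2.50 mM

Step 1: 420 μL + 1300 μL = 1720 μL total → factor 1720/420 = 4.0952
Step 2: 0.35 mL + 3.4 mL = 3.75 mL total → factor 3.75/0.35 = 10.714
Step 3: 0.1 mL brought to 2 mL → factor 2/0.1 = 20
Overall dilution factor = 4.0952 × 10.714 × 20 = 877.55
Stock = 2.85 × 10^3 nM × 877.55 = 2.501 × 10^6 nM = 2.50 mM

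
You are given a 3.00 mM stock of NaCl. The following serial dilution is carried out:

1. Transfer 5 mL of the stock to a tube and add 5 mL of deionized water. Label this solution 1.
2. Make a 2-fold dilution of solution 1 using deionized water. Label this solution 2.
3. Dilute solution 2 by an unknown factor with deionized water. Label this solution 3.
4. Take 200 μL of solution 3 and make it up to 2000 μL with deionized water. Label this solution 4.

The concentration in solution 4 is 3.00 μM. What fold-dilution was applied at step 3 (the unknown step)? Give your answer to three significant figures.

25.0-fold

Step 1: 5 mL + 5 mL = 10 mL total → factor 10/5 = 2
Step 2: 2-fold → factor 2
Step 3: unknown factor x
Step 4: 200 μL brought to 2000 μL → factor 2000/200 = 10
Product of known-step factors = 40
Overall factor = 3.00 mM / (3.00 μM) = 1000
x = 1000 / 40 = 25.0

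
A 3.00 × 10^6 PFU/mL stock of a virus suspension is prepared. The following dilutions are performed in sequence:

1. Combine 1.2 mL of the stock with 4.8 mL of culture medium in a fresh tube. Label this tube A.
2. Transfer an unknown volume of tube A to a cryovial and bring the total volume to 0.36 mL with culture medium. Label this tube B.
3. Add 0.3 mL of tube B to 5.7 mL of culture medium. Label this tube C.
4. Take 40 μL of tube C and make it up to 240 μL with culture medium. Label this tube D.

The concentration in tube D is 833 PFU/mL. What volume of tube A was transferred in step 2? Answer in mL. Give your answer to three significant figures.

0.0600 mL

Step 1: 1.2 mL + 4.8 mL = 6 mL total → factor 6/1.2 = 5
Step 2: v brought to 0.36 mL → factor = 0.36 mL/v
Step 3: 0.3 mL + 5.7 mL = 6 mL total → factor 6/0.3 = 20
Step 4: 40 μL brought to 240 μL → factor 240/40 = 6
Product of known-step factors = 600
Overall factor = 3.00 × 10^6 PFU/mL / (833 PFU/mL) = 3601.4
Step-2 factor = 3601.4 / 600 = 6.0024
v = 0.36 mL / 6.0024 = 0.0600 mL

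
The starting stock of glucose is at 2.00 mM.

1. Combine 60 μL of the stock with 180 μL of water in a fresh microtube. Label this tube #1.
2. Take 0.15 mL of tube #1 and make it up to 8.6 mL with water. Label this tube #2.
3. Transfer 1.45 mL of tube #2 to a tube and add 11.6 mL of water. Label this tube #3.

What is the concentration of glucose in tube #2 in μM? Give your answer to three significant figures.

Step 1: 60 μL + 180 μL = 240 μL total → factor 240/60 = 4
Step 2: 0.15 mL brought to 8.6 mL → factor 8.6/0.15 = 57.333
Dilution factor through tube #2 = 4 × 57.333 = 229.33
[tube #2] = 2.00 mM / 229.33 = 0.008721 mM = 8.72 μM

8.72 μM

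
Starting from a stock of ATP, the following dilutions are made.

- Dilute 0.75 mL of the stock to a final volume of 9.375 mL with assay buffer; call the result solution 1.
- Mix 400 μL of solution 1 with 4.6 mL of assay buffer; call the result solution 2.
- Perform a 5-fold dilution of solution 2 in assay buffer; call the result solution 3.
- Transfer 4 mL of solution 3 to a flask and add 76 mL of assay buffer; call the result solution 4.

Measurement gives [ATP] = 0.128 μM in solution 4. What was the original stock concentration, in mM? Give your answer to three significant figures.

Step 1: 0.75 mL brought to 9.375 mL → factor 9.375/0.75 = 12.5
Step 2: 400 μL + 4.6 mL = 5000 μL total → factor 5000/400 = 12.5
Step 3: 5-fold → factor 5
Step 4: 4 mL + 76 mL = 80 mL total → factor 80/4 = 20
Overall dilution factor = 12.5 × 12.5 × 5 × 20 = 15625
Stock = 0.128 μM × 15625 = 2000 μM = 2.00 mM

2.00 mM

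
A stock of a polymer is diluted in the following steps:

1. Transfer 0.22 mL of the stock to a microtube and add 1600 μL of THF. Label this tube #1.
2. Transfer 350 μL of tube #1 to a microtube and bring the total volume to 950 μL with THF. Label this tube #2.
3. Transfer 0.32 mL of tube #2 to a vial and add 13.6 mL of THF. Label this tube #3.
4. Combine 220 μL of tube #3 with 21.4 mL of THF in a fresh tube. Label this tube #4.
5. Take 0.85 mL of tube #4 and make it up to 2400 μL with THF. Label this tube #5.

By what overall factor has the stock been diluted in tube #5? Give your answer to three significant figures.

Step 1: 0.22 mL + 1600 μL = 1.82 mL total → factor 1.82/0.22 = 8.2727
Step 2: 350 μL brought to 950 μL → factor 950/350 = 2.7143
Step 3: 0.32 mL + 13.6 mL = 13.92 mL total → factor 13.92/0.32 = 43.5
Step 4: 220 μL + 21.4 mL = 21620 μL total → factor 21620/220 = 98.273
Step 5: 0.85 mL brought to 2400 μL → factor 2.4/0.85 = 2.8235
Overall dilution factor = 8.2727 × 2.7143 × 43.5 × 98.273 × 2.8235 = 2.7103 × 10^5

2.71 × 10^5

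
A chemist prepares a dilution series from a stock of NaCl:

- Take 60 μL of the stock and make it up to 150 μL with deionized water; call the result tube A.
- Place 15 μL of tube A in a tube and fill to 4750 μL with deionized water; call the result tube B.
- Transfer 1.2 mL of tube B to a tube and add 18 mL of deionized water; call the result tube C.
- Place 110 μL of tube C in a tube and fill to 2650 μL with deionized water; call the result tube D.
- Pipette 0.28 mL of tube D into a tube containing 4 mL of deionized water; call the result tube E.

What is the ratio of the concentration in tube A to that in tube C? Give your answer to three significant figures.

5.07 × 10^3

Step 1: 60 μL brought to 150 μL → factor 150/60 = 2.5
Step 2: 15 μL brought to 4750 μL → factor 4750/15 = 316.67
Step 3: 1.2 mL + 18 mL = 19.2 mL total → factor 19.2/1.2 = 16
Dilution factor to tube A = 2.5; to tube C = 12667
[tube A]/[tube C] = (factor to tube C)/(factor to tube A) = 12667/2.5 = 5.07 × 10^3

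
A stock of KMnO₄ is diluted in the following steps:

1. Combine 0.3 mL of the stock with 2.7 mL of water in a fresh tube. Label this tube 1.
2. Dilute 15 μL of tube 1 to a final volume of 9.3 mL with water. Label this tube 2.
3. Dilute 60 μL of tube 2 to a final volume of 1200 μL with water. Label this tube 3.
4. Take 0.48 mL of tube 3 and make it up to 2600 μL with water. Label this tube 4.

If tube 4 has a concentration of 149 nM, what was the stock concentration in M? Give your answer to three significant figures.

Step 1: 0.3 mL + 2.7 mL = 3 mL total → factor 3/0.3 = 10
Step 2: 15 μL brought to 9.3 mL → factor 9300/15 = 620
Step 3: 60 μL brought to 1200 μL → factor 1200/60 = 20
Step 4: 0.48 mL brought to 2600 μL → factor 2.6/0.48 = 5.4167
Overall dilution factor = 10 × 620 × 20 × 5.4167 = 6.7167 × 10^5
Stock = 149 nM × 6.7167 × 10^5 = 1.001 × 10^8 nM = 0.100 M

0.100 M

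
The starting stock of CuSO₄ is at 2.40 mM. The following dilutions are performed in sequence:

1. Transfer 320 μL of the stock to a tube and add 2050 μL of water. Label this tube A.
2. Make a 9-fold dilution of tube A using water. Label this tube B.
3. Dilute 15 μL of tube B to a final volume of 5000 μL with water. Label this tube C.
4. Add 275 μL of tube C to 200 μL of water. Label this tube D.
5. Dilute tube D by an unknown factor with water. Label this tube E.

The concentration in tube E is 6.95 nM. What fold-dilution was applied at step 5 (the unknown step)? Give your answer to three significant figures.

Step 1: 320 μL + 2050 μL = 2370 μL total → factor 2370/320 = 7.4062
Step 2: 9-fold → factor 9
Step 3: 15 μL brought to 5000 μL → factor 5000/15 = 333.33
Step 4: 275 μL + 200 μL = 475 μL total → factor 475/275 = 1.7273
Step 5: unknown factor x
Product of known-step factors = 38378
Overall factor = 2.40 mM / (6.95 nM) = 3.4532 × 10^5
x = 3.4532 × 10^5 / 38378 = 9.00

9.00-fold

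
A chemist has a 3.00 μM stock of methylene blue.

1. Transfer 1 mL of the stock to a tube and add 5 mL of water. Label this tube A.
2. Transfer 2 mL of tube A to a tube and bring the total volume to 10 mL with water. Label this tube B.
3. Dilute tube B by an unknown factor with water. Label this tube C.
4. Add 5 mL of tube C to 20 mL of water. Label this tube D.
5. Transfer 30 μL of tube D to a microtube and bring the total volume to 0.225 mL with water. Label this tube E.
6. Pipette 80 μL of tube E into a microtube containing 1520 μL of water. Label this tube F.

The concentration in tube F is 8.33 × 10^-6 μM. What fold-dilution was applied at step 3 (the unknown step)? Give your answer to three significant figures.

Step 1: 1 mL + 5 mL = 6 mL total → factor 6/1 = 6
Step 2: 2 mL brought to 10 mL → factor 10/2 = 5
Step 3: unknown factor x
Step 4: 5 mL + 20 mL = 25 mL total → factor 25/5 = 5
Step 5: 30 μL brought to 0.225 mL → factor 225/30 = 7.5
Step 6: 80 μL + 1520 μL = 1600 μL total → factor 1600/80 = 20
Product of known-step factors = 22500
Overall factor = 3.00 μM / (8.33 × 10^-6 μM) = 3.6014 × 10^5
x = 3.6014 × 10^5 / 22500 = 16.0

16.0-fold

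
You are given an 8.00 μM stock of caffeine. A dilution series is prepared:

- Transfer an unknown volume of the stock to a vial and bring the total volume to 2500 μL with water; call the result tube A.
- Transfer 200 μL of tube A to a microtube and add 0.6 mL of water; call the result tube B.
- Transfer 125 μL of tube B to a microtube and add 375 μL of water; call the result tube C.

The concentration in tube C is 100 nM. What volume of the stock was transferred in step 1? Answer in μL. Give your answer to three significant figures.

500 μL

Step 1: v brought to 2500 μL → factor = 2500 μL/v
Step 2: 200 μL + 0.6 mL = 800 μL total → factor 800/200 = 4
Step 3: 125 μL + 375 μL = 500 μL total → factor 500/125 = 4
Product of known-step factors = 16
Overall factor = 8.00 μM / (100 nM) = 80
Step-1 factor = 80 / 16 = 5
v = 2500 μL / 5 = 500 μL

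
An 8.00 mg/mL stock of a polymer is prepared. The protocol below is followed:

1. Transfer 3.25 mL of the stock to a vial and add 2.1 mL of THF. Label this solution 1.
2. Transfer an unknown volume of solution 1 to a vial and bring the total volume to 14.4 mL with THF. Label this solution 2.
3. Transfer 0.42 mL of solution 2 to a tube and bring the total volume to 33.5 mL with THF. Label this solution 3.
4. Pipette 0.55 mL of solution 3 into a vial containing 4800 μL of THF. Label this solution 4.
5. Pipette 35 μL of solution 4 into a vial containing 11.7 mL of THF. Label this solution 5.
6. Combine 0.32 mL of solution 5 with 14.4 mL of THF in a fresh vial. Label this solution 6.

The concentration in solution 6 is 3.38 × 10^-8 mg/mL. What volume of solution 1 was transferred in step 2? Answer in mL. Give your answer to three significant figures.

Step 1: 3.25 mL + 2.1 mL = 5.35 mL total → factor 5.35/3.25 = 1.6462
Step 2: v brought to 14.4 mL → factor = 14.4 mL/v
Step 3: 0.42 mL brought to 33.5 mL → factor 33.5/0.42 = 79.762
Step 4: 0.55 mL + 4800 μL = 5.35 mL total → factor 5.35/0.55 = 9.7273
Step 5: 35 μL + 11.7 mL = 11735 μL total → factor 11735/35 = 335.29
Step 6: 0.32 mL + 14.4 mL = 14.72 mL total → factor 14.72/0.32 = 46
Product of known-step factors = 1.9698 × 10^7
Overall factor = 8.00 mg/mL / (3.38 × 10^-8 mg/mL) = 2.3669 × 10^8
Step-2 factor = 2.3669 × 10^8 / 1.9698 × 10^7 = 12.016
v = 14.4 mL / 12.016 = 1.20 mL

1.20 mL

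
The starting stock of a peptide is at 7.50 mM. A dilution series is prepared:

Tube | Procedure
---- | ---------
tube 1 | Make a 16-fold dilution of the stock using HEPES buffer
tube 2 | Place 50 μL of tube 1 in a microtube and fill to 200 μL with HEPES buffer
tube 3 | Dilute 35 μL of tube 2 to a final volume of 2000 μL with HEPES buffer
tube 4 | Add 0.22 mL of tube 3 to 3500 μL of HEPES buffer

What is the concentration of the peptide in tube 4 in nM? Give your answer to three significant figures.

Step 1: 16-fold → factor 16
Step 2: 50 μL brought to 200 μL → factor 200/50 = 4
Step 3: 35 μL brought to 2000 μL → factor 2000/35 = 57.143
Step 4: 0.22 mL + 3500 μL = 3.72 mL total → factor 3.72/0.22 = 16.909
Overall dilution factor = 16 × 4 × 57.143 × 16.909 = 61839
Final = 7.50 mM / 61839 = 0.0001213 mM = 121 nM

121 nM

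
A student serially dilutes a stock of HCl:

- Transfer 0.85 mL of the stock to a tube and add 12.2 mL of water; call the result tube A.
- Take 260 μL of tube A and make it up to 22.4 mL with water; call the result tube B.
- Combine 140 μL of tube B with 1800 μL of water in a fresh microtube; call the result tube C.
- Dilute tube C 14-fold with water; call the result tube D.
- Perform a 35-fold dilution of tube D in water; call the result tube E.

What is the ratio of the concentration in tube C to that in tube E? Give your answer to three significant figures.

490

Step 1: 0.85 mL + 12.2 mL = 13.05 mL total → factor 13.05/0.85 = 15.353
Step 2: 260 μL brought to 22.4 mL → factor 22400/260 = 86.154
Step 3: 140 μL + 1800 μL = 1940 μL total → factor 1940/140 = 13.857
Step 4: 14-fold → factor 14
Step 5: 35-fold → factor 35
Dilution factor to tube C = 18329; to tube E = 8.9812 × 10^6
[tube C]/[tube E] = (factor to tube E)/(factor to tube C) = 8.9812 × 10^6/18329 = 490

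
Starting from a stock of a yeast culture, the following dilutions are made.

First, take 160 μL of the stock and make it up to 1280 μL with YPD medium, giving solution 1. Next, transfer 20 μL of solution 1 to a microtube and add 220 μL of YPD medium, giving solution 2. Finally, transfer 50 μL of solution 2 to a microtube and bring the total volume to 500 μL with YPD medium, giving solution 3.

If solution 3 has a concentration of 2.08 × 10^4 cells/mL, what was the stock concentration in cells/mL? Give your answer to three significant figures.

Step 1: 160 μL brought to 1280 μL → factor 1280/160 = 8
Step 2: 20 μL + 220 μL = 240 μL total → factor 240/20 = 12
Step 3: 50 μL brought to 500 μL → factor 500/50 = 10
Overall dilution factor = 8 × 12 × 10 = 960
Stock = 2.08 × 10^4 cells/mL × 960 = 2.00 × 10^7 cells/mL

2.00 × 10^7 cells/mL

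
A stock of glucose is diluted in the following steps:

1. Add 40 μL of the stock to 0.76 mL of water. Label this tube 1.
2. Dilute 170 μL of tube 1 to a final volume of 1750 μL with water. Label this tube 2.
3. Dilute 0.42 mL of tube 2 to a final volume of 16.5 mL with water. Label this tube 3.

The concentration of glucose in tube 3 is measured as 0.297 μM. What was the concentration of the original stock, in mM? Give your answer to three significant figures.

Step 1: 40 μL + 0.76 mL = 800 μL total → factor 800/40 = 20
Step 2: 170 μL brought to 1750 μL → factor 1750/170 = 10.294
Step 3: 0.42 mL brought to 16.5 mL → factor 16.5/0.42 = 39.286
Overall dilution factor = 20 × 10.294 × 39.286 = 8088.2
Stock = 0.297 μM × 8088.2 = 2402 μM = 2.40 mM

2.40 mM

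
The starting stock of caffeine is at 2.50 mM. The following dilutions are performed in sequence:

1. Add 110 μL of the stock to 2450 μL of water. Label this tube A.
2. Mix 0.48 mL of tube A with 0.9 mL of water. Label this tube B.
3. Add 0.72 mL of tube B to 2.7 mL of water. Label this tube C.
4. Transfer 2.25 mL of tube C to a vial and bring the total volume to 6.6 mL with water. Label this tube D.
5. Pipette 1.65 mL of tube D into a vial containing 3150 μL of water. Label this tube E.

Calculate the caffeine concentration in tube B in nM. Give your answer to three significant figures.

Step 1: 110 μL + 2450 μL = 2560 μL total → factor 2560/110 = 23.273
Step 2: 0.48 mL + 0.9 mL = 1.38 mL total → factor 1.38/0.48 = 2.875
Dilution factor through tube B = 23.273 × 2.875 = 66.909
[tube B] = 2.50 mM / 66.909 = 0.03736 mM = 3.74 × 10^4 nM

3.74 × 10^4 nM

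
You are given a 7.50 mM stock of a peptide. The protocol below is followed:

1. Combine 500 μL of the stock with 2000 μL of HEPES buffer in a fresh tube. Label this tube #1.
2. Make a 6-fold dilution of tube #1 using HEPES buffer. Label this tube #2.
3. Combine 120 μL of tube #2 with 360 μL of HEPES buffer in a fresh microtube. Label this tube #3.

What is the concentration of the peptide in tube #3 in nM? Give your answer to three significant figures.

6.25 × 10^4 nM

Step 1: 500 μL + 2000 μL = 2500 μL total → factor 2500/500 = 5
Step 2: 6-fold → factor 6
Step 3: 120 μL + 360 μL = 480 μL total → factor 480/120 = 4
Overall dilution factor = 5 × 6 × 4 = 120
Final = 7.50 mM / 120 = 0.06250 mM = 6.25 × 10^4 nM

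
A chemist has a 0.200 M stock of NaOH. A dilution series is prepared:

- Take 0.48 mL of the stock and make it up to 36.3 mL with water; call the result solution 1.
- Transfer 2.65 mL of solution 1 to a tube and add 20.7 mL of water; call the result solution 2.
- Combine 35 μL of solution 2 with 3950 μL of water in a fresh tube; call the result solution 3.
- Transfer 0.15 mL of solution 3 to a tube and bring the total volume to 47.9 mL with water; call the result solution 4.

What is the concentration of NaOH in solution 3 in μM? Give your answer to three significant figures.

2.64 μM

Step 1: 0.48 mL brought to 36.3 mL → factor 36.3/0.48 = 75.625
Step 2: 2.65 mL + 20.7 mL = 23.35 mL total → factor 23.35/2.65 = 8.8113
Step 3: 35 μL + 3950 μL = 3985 μL total → factor 3985/35 = 113.86
Dilution factor through solution 3 = 75.625 × 8.8113 × 113.86 = 75869
[solution 3] = 0.200 M / 75869 = 2.636 × 10^-6 M = 2.64 μM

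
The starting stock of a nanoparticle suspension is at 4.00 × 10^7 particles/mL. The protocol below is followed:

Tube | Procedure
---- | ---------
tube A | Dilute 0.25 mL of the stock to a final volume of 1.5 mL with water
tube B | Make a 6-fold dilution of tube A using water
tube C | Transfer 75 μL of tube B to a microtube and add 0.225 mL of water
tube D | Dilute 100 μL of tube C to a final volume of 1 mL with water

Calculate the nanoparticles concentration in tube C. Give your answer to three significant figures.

Step 1: 0.25 mL brought to 1.5 mL → factor 1.5/0.25 = 6
Step 2: 6-fold → factor 6
Step 3: 75 μL + 0.225 mL = 300 μL total → factor 300/75 = 4
Dilution factor through tube C = 6 × 6 × 4 = 144
[tube C] = 4.00 × 10^7 particles/mL / 144 = 2.78 × 10^5 particles/mL

2.78 × 10^5 particles/mL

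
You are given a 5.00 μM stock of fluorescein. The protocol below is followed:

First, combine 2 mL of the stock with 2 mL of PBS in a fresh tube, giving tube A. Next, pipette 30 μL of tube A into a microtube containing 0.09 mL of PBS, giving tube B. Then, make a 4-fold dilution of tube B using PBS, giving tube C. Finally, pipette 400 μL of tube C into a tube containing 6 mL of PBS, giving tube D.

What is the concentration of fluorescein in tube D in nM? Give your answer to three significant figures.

Step 1: 2 mL + 2 mL = 4 mL total → factor 4/2 = 2
Step 2: 30 μL + 0.09 mL = 120 μL total → factor 120/30 = 4
Step 3: 4-fold → factor 4
Step 4: 400 μL + 6 mL = 6400 μL total → factor 6400/400 = 16
Overall dilution factor = 2 × 4 × 4 × 16 = 512
Final = 5.00 μM / 512 = 0.009766 μM = 9.77 nM

9.77 nM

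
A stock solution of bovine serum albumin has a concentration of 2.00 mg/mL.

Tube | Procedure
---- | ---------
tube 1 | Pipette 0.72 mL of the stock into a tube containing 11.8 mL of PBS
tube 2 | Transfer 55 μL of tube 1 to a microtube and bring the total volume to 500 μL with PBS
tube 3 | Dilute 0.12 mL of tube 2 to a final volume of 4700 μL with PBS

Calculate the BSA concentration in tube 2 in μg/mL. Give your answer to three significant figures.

12.7 μg/mL

Step 1: 0.72 mL + 11.8 mL = 12.52 mL total → factor 12.52/0.72 = 17.389
Step 2: 55 μL brought to 500 μL → factor 500/55 = 9.0909
Dilution factor through tube 2 = 17.389 × 9.0909 = 158.08
[tube 2] = 2.00 mg/mL / 158.08 = 0.01265 mg/mL = 12.7 μg/mL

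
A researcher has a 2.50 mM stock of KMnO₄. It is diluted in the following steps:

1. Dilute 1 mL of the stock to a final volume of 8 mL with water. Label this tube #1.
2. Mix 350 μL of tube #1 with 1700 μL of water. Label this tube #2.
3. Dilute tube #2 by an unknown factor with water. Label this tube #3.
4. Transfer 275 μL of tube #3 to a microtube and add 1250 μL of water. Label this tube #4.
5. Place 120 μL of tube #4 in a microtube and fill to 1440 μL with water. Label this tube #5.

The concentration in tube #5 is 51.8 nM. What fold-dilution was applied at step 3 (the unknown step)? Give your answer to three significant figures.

15.5-fold

Step 1: 1 mL brought to 8 mL → factor 8/1 = 8
Step 2: 350 μL + 1700 μL = 2050 μL total → factor 2050/350 = 5.8571
Step 3: unknown factor x
Step 4: 275 μL + 1250 μL = 1525 μL total → factor 1525/275 = 5.5455
Step 5: 120 μL brought to 1440 μL → factor 1440/120 = 12
Product of known-step factors = 3118.1
Overall factor = 2.50 mM / (51.8 nM) = 48263
x = 48263 / 3118.1 = 15.5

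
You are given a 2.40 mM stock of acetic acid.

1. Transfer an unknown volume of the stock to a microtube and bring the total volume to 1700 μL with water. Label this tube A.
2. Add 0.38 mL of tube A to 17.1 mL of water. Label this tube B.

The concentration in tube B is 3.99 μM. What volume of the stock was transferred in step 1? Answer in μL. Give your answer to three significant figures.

Step 1: v brought to 1700 μL → factor = 1700 μL/v
Step 2: 0.38 mL + 17.1 mL = 17.48 mL total → factor 17.48/0.38 = 46
Product of known-step factors = 46
Overall factor = 2.40 mM / (3.99 μM) = 601.5
Step-1 factor = 601.5 / 46 = 13.076
v = 1700 μL / 13.076 = 130 μL

130 μL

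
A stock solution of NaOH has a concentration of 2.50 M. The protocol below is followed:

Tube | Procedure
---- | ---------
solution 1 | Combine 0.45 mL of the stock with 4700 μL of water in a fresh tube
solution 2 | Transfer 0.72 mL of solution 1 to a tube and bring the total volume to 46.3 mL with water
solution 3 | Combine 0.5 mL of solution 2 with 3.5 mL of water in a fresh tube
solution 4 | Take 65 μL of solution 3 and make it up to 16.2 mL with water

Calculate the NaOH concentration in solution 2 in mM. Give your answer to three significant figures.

Step 1: 0.45 mL + 4700 μL = 5.15 mL total → factor 5.15/0.45 = 11.444
Step 2: 0.72 mL brought to 46.3 mL → factor 46.3/0.72 = 64.306
Dilution factor through solution 2 = 11.444 × 64.306 = 735.94
[solution 2] = 2.50 M / 735.94 = 0.003397 M = 3.40 mM

3.40 mM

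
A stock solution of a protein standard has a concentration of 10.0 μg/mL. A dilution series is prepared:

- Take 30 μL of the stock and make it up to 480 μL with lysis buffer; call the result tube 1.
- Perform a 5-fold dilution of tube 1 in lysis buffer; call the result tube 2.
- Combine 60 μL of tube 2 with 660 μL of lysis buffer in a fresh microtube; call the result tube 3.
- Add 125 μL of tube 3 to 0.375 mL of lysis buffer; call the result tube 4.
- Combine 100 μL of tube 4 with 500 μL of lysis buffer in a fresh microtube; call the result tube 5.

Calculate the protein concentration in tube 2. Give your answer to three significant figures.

Step 1: 30 μL brought to 480 μL → factor 480/30 = 16
Step 2: 5-fold → factor 5
Dilution factor through tube 2 = 16 × 5 = 80
[tube 2] = 10.0 μg/mL / 80 = 0.125 μg/mL

0.125 μg/mL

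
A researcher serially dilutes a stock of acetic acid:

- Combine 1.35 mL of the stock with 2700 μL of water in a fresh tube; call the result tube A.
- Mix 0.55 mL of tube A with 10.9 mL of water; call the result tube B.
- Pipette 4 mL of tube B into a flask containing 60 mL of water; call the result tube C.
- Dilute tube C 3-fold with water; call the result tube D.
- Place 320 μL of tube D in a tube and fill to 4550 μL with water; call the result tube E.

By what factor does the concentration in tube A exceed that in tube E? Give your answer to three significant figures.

Step 1: 1.35 mL + 2700 μL = 4.05 mL total → factor 4.05/1.35 = 3
Step 2: 0.55 mL + 10.9 mL = 11.45 mL total → factor 11.45/0.55 = 20.818
Step 3: 4 mL + 60 mL = 64 mL total → factor 64/4 = 16
Step 4: 3-fold → factor 3
Step 5: 320 μL brought to 4550 μL → factor 4550/320 = 14.219
Dilution factor to tube A = 3; to tube E = 42625
[tube A]/[tube E] = (factor to tube E)/(factor to tube A) = 42625/3 = 1.42 × 10^4

1.42 × 10^4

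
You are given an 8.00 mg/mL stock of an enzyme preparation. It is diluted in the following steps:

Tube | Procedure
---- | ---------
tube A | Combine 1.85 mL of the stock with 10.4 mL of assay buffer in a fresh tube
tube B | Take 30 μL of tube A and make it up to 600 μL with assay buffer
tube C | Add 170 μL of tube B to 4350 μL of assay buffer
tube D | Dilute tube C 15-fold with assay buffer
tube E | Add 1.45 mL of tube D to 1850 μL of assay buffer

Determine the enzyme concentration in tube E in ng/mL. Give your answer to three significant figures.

Step 1: 1.85 mL + 10.4 mL = 12.25 mL total → factor 12.25/1.85 = 6.6216
Step 2: 30 μL brought to 600 μL → factor 600/30 = 20
Step 3: 170 μL + 4350 μL = 4520 μL total → factor 4520/170 = 26.588
Step 4: 15-fold → factor 15
Step 5: 1.45 mL + 1850 μL = 3.3 mL total → factor 3.3/1.45 = 2.2759
Overall dilution factor = 6.6216 × 20 × 26.588 × 15 × 2.2759 = 1.202 × 10^5
Final = 8.00 mg/mL / 1.202 × 10^5 = 6.655 × 10^-5 mg/mL = 66.6 ng/mL

66.6 ng/mL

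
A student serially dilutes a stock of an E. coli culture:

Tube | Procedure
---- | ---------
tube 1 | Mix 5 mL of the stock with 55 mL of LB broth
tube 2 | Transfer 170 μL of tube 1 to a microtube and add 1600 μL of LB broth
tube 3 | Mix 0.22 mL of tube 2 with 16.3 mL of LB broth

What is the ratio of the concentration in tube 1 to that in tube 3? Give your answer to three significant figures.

782

Step 1: 5 mL + 55 mL = 60 mL total → factor 60/5 = 12
Step 2: 170 μL + 1600 μL = 1770 μL total → factor 1770/170 = 10.412
Step 3: 0.22 mL + 16.3 mL = 16.52 mL total → factor 16.52/0.22 = 75.091
Dilution factor to tube 1 = 12; to tube 3 = 9381.9
[tube 1]/[tube 3] = (factor to tube 3)/(factor to tube 1) = 9381.9/12 = 782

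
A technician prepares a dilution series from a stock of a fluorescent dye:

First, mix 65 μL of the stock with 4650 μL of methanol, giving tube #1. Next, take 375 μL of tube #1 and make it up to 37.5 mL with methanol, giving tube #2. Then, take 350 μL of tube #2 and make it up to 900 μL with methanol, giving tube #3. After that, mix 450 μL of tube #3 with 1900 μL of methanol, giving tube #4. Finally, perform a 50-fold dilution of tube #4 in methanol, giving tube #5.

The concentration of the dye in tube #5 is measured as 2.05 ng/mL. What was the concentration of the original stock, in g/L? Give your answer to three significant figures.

9.98 g/L

Step 1: 65 μL + 4650 μL = 4715 μL total → factor 4715/65 = 72.538
Step 2: 375 μL brought to 37.5 mL → factor 37500/375 = 100
Step 3: 350 μL brought to 900 μL → factor 900/350 = 2.5714
Step 4: 450 μL + 1900 μL = 2350 μL total → factor 2350/450 = 5.2222
Step 5: 50-fold → factor 50
Overall dilution factor = 72.538 × 100 × 2.5714 × 5.2222 × 50 = 4.8704 × 10^6
Stock = 2.05 ng/mL × 4.8704 × 10^6 = 9.984 × 10^6 ng/mL = 9.98 g/L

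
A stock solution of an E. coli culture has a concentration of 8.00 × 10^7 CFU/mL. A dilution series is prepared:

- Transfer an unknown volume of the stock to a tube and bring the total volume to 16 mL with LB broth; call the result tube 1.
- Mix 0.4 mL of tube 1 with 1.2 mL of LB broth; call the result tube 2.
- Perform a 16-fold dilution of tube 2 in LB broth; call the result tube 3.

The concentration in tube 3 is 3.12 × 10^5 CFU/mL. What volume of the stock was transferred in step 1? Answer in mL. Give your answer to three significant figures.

3.99 mL

Step 1: v brought to 16 mL → factor = 16 mL/v
Step 2: 0.4 mL + 1.2 mL = 1.6 mL total → factor 1.6/0.4 = 4
Step 3: 16-fold → factor 16
Product of known-step factors = 64
Overall factor = 8.00 × 10^7 CFU/mL / (3.12 × 10^5 CFU/mL) = 256.41
Step-1 factor = 256.41 / 64 = 4.0064
v = 16 mL / 4.0064 = 3.99 mL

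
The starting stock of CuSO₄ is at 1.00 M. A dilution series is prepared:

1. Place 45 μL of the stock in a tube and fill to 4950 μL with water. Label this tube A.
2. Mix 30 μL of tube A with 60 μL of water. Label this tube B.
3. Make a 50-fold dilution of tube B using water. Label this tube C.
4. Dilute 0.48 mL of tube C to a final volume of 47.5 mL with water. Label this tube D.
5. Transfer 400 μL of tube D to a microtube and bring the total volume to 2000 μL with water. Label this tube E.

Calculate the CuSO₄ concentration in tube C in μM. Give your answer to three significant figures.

60.6 μM

Step 1: 45 μL brought to 4950 μL → factor 4950/45 = 110
Step 2: 30 μL + 60 μL = 90 μL total → factor 90/30 = 3
Step 3: 50-fold → factor 50
Dilution factor through tube C = 110 × 3 × 50 = 16500
[tube C] = 1.00 M / 16500 = 6.061 × 10^-5 M = 60.6 μM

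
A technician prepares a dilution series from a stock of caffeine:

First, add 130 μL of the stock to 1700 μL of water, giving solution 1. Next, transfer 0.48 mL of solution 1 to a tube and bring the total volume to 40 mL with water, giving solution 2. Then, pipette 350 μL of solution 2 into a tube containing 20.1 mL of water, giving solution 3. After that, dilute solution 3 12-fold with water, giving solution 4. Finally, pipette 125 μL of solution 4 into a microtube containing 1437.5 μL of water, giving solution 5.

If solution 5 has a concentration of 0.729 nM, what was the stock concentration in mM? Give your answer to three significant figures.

Step 1: 130 μL + 1700 μL = 1830 μL total → factor 1830/130 = 14.077
Step 2: 0.48 mL brought to 40 mL → factor 40/0.48 = 83.333
Step 3: 350 μL + 20.1 mL = 20450 μL total → factor 20450/350 = 58.429
Step 4: 12-fold → factor 12
Step 5: 125 μL + 1437.5 μL = 1562.5 μL total → factor 1562.5/125 = 12.5
Overall dilution factor = 14.077 × 83.333 × 58.429 × 12 × 12.5 = 1.0281 × 10^7
Stock = 0.729 nM × 1.0281 × 10^7 = 7.495 × 10^6 nM = 7.49 mM

7.49 mM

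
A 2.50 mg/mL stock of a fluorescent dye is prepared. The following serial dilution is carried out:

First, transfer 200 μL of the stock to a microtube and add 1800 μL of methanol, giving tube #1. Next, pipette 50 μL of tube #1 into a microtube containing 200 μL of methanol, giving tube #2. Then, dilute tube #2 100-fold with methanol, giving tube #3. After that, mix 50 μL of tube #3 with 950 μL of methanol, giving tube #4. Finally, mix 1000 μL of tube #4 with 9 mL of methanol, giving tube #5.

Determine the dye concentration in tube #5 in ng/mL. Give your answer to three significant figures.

Step 1: 200 μL + 1800 μL = 2000 μL total → factor 2000/200 = 10
Step 2: 50 μL + 200 μL = 250 μL total → factor 250/50 = 5
Step 3: 100-fold → factor 100
Step 4: 50 μL + 950 μL = 1000 μL total → factor 1000/50 = 20
Step 5: 1000 μL + 9 mL = 10000 μL total → factor 10000/1000 = 10
Overall dilution factor = 10 × 5 × 100 × 20 × 10 = 1 × 10^6
Final = 2.50 mg/mL / 1 × 10^6 = 2.500 × 10^-6 mg/mL = 2.50 ng/mL

2.50 ng/mL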